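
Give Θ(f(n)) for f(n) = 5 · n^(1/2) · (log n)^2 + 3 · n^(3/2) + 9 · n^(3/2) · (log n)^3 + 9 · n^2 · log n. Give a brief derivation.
f(n) ∈ Θ(n^2 · log n)

Compare the terms by growth order. For large n, n^a · (log n)^b dominates n^a' · (log n)^b' iff a > a', or (a = a' and b > b'). Ranking the 4 terms shows the dominant one is 9 · n^2 · log n. Hence f(n) ∈ Θ(n^2 · log n).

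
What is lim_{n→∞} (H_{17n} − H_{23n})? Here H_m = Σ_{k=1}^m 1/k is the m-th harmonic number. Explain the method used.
lim = ln(17/23)

Euler-Maclaurin gives H_m = ln m + γ + 1/(2m) + O(1/m^2). The γ and O(1/m) terms cancel in the difference:
  H_{17n} − H_{23n} = ln(17n) − ln(23n) + O(1/n) = ln(17/23) + O(1/n).
Hence the limit is ln(17/23).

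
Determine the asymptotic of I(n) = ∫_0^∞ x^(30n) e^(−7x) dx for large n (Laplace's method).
I(n) ~ (sqrt(2π·30n) / 7) · (30n/(7e))^(30n)

Write the integrand as exp(30n ln x − 7x) and set f(x) = 30n ln x − 7x. Then f'(x) = 30n/x − 7 = 0 at x* = 30n/7, and f''(x*) = −30n/x*^2 = −7^2/(30n). Laplace's method (interior maximum) gives
  I(n) ~ e^(f(x*)) · sqrt(2π / |f''(x*)|)
        = exp(30n ln(30n/7) − 30n) · sqrt(2π · 30n / 7^2)
        = (30n/7)^(30n) e^(−30n) · sqrt(2π·30n) / 7
        = (sqrt(2π·30n) / 7) · (30n/(7e))^(30n).
This matches Γ(30n+1)/7^(30n+1) with Stirling applied to Γ.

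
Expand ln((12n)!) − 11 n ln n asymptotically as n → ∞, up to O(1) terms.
ln((12n)!) − 11 n ln n = n ln n + 12(ln 12 − 1) n + (1/2) ln(2π·12n) + O(1/n)

Stirling: ln((12n)!) = 12n ln(12n) − 12n + (1/2) ln(2π·12n) + O(1/n).
Expand 12n ln(12n) = 12n (ln n + ln 12) = 12n ln n + 12n ln 12.
Subtract 11n ln n: leading term is (12 − 11) n ln n = n ln n. The next term is 12n ln 12 − 12n = 12(ln 12 − 1) n. Then the (1/2) ln(2π·12n) correction.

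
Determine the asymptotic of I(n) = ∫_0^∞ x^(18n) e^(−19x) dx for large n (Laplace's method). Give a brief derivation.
I(n) ~ (sqrt(2π·18n) / 19) · (18n/(19e))^(18n)

Write the integrand as exp(18n ln x − 19x) and set f(x) = 18n ln x − 19x. Then f'(x) = 18n/x − 19 = 0 at x* = 18n/19, and f''(x*) = −18n/x*^2 = −19^2/(18n). Laplace's method (interior maximum) gives
  I(n) ~ e^(f(x*)) · sqrt(2π / |f''(x*)|)
        = exp(18n ln(18n/19) − 18n) · sqrt(2π · 18n / 19^2)
        = (18n/19)^(18n) e^(−18n) · sqrt(2π·18n) / 19
        = (sqrt(2π·18n) / 19) · (18n/(19e))^(18n).
This matches Γ(18n+1)/19^(18n+1) with Stirling applied to Γ.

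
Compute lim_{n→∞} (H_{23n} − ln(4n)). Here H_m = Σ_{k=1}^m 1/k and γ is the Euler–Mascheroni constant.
lim = ln(23/4) + γ

By Euler-Maclaurin, H_m = ln m + γ + O(1/m). So
  H_{23n} − ln(4n) = ln(23n) + γ − ln(4n) + O(1/n)
                       = ln(23/4) + γ + O(1/n).
Hence the limit is ln(23/4) + γ.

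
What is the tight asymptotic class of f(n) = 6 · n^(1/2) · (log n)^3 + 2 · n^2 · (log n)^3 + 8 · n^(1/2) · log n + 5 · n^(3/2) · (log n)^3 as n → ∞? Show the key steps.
f(n) ∈ Θ(n^2 · (log n)^3)

Compare the terms by growth order. For large n, n^a · (log n)^b dominates n^a' · (log n)^b' iff a > a', or (a = a' and b > b'). Ranking the 4 terms shows the dominant one is 2 · n^2 · (log n)^3. Hence f(n) ∈ Θ(n^2 · (log n)^3).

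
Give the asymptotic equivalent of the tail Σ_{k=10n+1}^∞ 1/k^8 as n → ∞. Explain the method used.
Σ_{k>10n} 1/k^8 ~ 1/(7 · (10n)^7)

Compare to the integral: ∫_{10n}^∞ x^(−8) dx = [−x^(−7)/7]_{10n}^∞ = 1/((8−1)·(10n)^7). Euler-Maclaurin then gives
  Σ_{k>10n} 1/k^8 = ∫_{10n}^∞ dx/x^8 − 1/(2·(10n)^8) + O(1/(10n)^9).
(Equivalently this is ζ(8) − Σ_{k≤10n} 1/k^8.)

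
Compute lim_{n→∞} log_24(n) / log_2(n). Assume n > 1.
lim = ln(2) / ln(24) = log_24(2)

Change of base: log_24(n) = ln n / ln 24 and log_2(n) = ln n / ln 2. The ratio is (ln n / ln 24) · (ln 2 / ln n) = ln 2 / ln 24, a constant independent of n. So the limit is ln 2 / ln 24 = log_24(2).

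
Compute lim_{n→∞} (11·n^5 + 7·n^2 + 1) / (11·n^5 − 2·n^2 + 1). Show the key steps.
lim = 11/11 = 1

For large n the leading n^5 terms dominate both numerator and denominator. Dividing top and bottom by n^5, every other term tends to 0, leaving 11/11 = 1.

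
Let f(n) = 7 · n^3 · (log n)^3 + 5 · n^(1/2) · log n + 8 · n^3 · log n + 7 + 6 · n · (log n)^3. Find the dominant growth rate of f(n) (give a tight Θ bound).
f(n) ∈ Θ(n^3 · (log n)^3)

Compare the terms by growth order. For large n, n^a · (log n)^b dominates n^a' · (log n)^b' iff a > a', or (a = a' and b > b'). Ranking the 5 terms shows the dominant one is 7 · n^3 · (log n)^3. Hence f(n) ∈ Θ(n^3 · (log n)^3).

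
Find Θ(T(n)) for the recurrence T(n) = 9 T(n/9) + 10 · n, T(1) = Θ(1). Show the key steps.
T(n) = Θ(n log n)

log_9 9 = 1, and f(n) = 10 · n = Θ(n^(log_9 9)). This is Case 2 of the master theorem: T(n) = Θ(f(n) · log n) = Θ(n log n).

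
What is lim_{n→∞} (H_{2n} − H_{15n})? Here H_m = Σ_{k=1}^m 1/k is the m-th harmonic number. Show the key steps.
lim = ln(2/15)

Euler-Maclaurin gives H_m = ln m + γ + 1/(2m) + O(1/m^2). The γ and O(1/m) terms cancel in the difference:
  H_{2n} − H_{15n} = ln(2n) − ln(15n) + O(1/n) = ln(2/15) + O(1/n).
Hence the limit is ln(2/15).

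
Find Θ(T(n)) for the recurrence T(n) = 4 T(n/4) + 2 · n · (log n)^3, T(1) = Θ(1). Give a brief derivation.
T(n) = Θ(n · (log n)^4)

Here log_4 4 = 1 and f(n) = 2 · n · (log n)^3 = Θ(n^(log_4 4) · (log n)^3). This is the extended Case 2 of the master theorem (f matches the critical exponent up to log factors), giving T(n) = Θ(n^(log_4 4) · (log n)^(3+1)) = Θ(n · (log n)^4).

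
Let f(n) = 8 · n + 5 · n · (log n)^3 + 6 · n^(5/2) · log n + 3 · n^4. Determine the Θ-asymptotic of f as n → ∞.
f(n) ∈ Θ(n^4)

Compare the terms by growth order. For large n, n^a · (log n)^b dominates n^a' · (log n)^b' iff a > a', or (a = a' and b > b'). Ranking the 4 terms shows the dominant one is 3 · n^4. Hence f(n) ∈ Θ(n^4).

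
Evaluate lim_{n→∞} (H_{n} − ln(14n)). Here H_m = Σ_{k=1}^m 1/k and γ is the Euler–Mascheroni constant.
lim = −ln 14 + γ

By Euler-Maclaurin, H_m = ln m + γ + O(1/m). So
  H_{n} − ln(14n) = ln(n) + γ − ln(14n) + O(1/n)
                       = ln(1/14) + γ + O(1/n).
Hence the limit is ln(1/14) + γ.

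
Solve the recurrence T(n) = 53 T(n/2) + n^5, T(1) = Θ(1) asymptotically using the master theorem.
T(n) = Θ(n^(log_2 53))

Master theorem: compare f(n) = n^5 to n^(log_2 53) where log_2 53 ≈ 5.728. Since 5 < log_2 53, we have f(n) = O(n^(log_2 53 − ε)) for some ε > 0 — Case 1. Hence T(n) = Θ(n^(log_2 53)).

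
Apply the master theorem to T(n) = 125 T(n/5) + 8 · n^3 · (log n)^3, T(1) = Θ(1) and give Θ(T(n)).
T(n) = Θ(n^3 · (log n)^4)

Here log_5 125 = 3 and f(n) = 8 · n^3 · (log n)^3 = Θ(n^(log_5 125) · (log n)^3). This is the extended Case 2 of the master theorem (f matches the critical exponent up to log factors), giving T(n) = Θ(n^(log_5 125) · (log n)^(3+1)) = Θ(n^3 · (log n)^4).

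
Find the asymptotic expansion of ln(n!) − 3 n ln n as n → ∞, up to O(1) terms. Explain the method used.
ln(n!) − 3 n ln n = −2 n ln n − n + (1/2) ln(2π n) + O(1/n)

Stirling: ln((n)!) = n ln(n) − n + (1/2) ln(2π·n) + O(1/n).
Here n ln(n) = n ln n.
Subtract 3n ln n: leading term is (1 − 3) n ln n = −2 n ln n. The next term is −n. Then the (1/2) ln(2π·n) correction.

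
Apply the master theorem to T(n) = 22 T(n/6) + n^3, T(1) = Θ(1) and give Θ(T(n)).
T(n) = Θ(n^3)

log_6 22 ≈ 1.725. f(n) = n^3 dominates n^(log_6 22) since 3 > 1.725, and the regularity condition a·f(n/b) = 22·(n/6)^3 = (22/216)·n^3 ≤ c·f(n) holds with c = 22/216 ≈ 0.102 < 1. So this is Case 3: T(n) = Θ(f(n)) = Θ(n^3).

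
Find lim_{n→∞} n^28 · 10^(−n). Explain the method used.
lim = 0

Exponentials with base > 1 dominate every fixed polynomial: for any fixed c, n^c / 10^n → 0 as n → ∞ (e.g. by the ratio test, or by writing 10^n = e^(n ln 10) and noting e^(n ln 10) / n^c → ∞). Hence n^28 · 10^(−n) = n^28 / 10^n → 0.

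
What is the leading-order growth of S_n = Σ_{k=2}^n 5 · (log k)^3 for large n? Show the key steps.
S_n ~ 5 · n · (log n)^3

By integral comparison, S_n = ∫_1^n 5 · (log x)^3 dx + O((log n)^3). For the integral, the leading term of ∫_1^n (log x)^3 dx is n · (log n)^3 (by repeated integration by parts; each step lowers the log-exponent and produces a relatively O(1/log n) correction). Hence S_n ~ 5 · n · (log n)^3.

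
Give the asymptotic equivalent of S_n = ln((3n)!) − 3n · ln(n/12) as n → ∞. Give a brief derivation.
S_n ~ 3n · (ln 36 − 1) + O(ln n)

Stirling: ln((3n)!) = 3n ln(3n) − 3n + O(ln n).
  S_n = 3n ln(3n) − 3n − 3n ln(n/12) + O(ln n)
      = 3n ln(3n) − 3n ln n + 3n ln 12 − 3n + O(ln n)
      = 3n ln 3 + 3n ln 12 − 3n + O(ln n)
      = 3n (ln 36 − 1) + O(ln n).
Numerically ln(36) − 1 ≈ 2.5835.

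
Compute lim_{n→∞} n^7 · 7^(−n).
lim = 0

Exponentials with base > 1 dominate every fixed polynomial: for any fixed c, n^c / 7^n → 0 as n → ∞ (e.g. by the ratio test, or by writing 7^n = e^(n ln 7) and noting e^(n ln 7) / n^c → ∞). Hence n^7 · 7^(−n) = n^7 / 7^n → 0.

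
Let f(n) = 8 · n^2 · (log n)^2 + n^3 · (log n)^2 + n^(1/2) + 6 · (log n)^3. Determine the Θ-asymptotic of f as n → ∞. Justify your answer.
f(n) ∈ Θ(n^3 · (log n)^2)

Compare the terms by growth order. For large n, n^a · (log n)^b dominates n^a' · (log n)^b' iff a > a', or (a = a' and b > b'). Ranking the 4 terms shows the dominant one is n^3 · (log n)^2. Hence f(n) ∈ Θ(n^3 · (log n)^2).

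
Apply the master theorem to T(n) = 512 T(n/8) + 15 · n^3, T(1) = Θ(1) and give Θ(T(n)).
T(n) = Θ(n^3 log n)

log_8 512 = 3, and f(n) = 15 · n^3 = Θ(n^(log_8 512)). This is Case 2 of the master theorem: T(n) = Θ(f(n) · log n) = Θ(n^3 log n).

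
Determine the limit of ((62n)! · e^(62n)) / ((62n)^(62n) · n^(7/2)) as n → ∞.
lim = 0

Stirling: (62n)! ~ sqrt(2π·62n) · (62n/e)^(62n). Hence
  (62n)! · e^(62n) / (62n)^(62n) ~ sqrt(2π·62n).
Dividing by n^(7/2): sqrt(2π·62n) / n^(7/2) = sqrt(2π·62) · n^((1−7)/2), so the expression behaves like sqrt(2π·62) · n^((1−7)/2) → 0.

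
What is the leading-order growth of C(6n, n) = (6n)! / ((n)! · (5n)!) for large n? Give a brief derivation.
C(6n, n) ~ (46656/3125)^(n) · sqrt(3/(5π·n))

Write N = n. Apply Stirling to each factorial:
  (6N)! ~ sqrt(2π·6N) · (6N/e)^(6N),
  N! ~ sqrt(2π N) · (N/e)^N,
  (5N)! ~ sqrt(2π·5N) · (5N/e)^(5N).
The exponential factors combine to (6N)^(6N) / (N^N · (5N)^(5N)) = 6^(6N)/5^(5N) = (6^6/5^5)^N = (46656/3125)^N.
The square-root prefactors combine to sqrt(2π·6N) / (sqrt(2π N)·sqrt(2π·5N)) = sqrt(6 / (2π·5·N)) = sqrt(3/(5π·n)).
Substituting N = n: C(6n, n) ~ (46656/3125)^(n) · sqrt(3/(5π·n)).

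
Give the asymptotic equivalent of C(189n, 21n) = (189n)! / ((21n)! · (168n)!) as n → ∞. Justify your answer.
C(189n, 21n) ~ (387420489/16777216)^(21n) · sqrt(9/(16π·21n))

Write N = 21n. Apply Stirling to each factorial:
  (9N)! ~ sqrt(2π·9N) · (9N/e)^(9N),
  N! ~ sqrt(2π N) · (N/e)^N,
  (8N)! ~ sqrt(2π·8N) · (8N/e)^(8N).
The exponential factors combine to (9N)^(9N) / (N^N · (8N)^(8N)) = 9^(9N)/8^(8N) = (9^9/8^8)^N = (387420489/16777216)^N.
The square-root prefactors combine to sqrt(2π·9N) / (sqrt(2π N)·sqrt(2π·8N)) = sqrt(9 / (2π·8·N)) = sqrt(9/(16π·21n)).
Substituting N = 21n: C(189n, 21n) ~ (387420489/16777216)^(21n) · sqrt(9/(16π·21n)).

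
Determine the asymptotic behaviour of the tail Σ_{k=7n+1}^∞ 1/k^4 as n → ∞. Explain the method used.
Σ_{k>7n} 1/k^4 ~ 1/(3 · (7n)^3)

Compare to the integral: ∫_{7n}^∞ x^(−4) dx = [−x^(−3)/3]_{7n}^∞ = 1/((4−1)·(7n)^3). Euler-Maclaurin then gives
  Σ_{k>7n} 1/k^4 = ∫_{7n}^∞ dx/x^4 − 1/(2·(7n)^4) + O(1/(7n)^5).
(Equivalently this is ζ(4) − Σ_{k≤7n} 1/k^4.)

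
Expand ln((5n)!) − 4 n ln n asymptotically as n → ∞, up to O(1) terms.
ln((5n)!) − 4 n ln n = n ln n + 5(ln 5 − 1) n + (1/2) ln(2π·5n) + O(1/n)

Stirling: ln((5n)!) = 5n ln(5n) − 5n + (1/2) ln(2π·5n) + O(1/n).
Expand 5n ln(5n) = 5n (ln n + ln 5) = 5n ln n + 5n ln 5.
Subtract 4n ln n: leading term is (5 − 4) n ln n = n ln n. The next term is 5n ln 5 − 5n = 5(ln 5 − 1) n. Then the (1/2) ln(2π·5n) correction.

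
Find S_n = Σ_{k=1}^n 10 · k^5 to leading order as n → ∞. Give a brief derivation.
S_n ~ 5 · n^6 / 3

By integral comparison (Euler-Maclaurin), Σ_{k=1}^n 10 · k^5 = 10 · ∫_0^n x^5 dx + O(n^5) = 10 · n^6/6 = 5 · n^6 / 3 + O(n^5). (Equivalently, Faulhaber's formula gives the same leading term.)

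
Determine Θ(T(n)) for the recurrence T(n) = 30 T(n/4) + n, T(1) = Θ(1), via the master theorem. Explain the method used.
T(n) = Θ(n^(log_4 30))

Master theorem: compare f(n) = n to n^(log_4 30) where log_4 30 ≈ 2.453. Since 1 < log_4 30, we have f(n) = O(n^(log_4 30 − ε)) for some ε > 0 — Case 1. Hence T(n) = Θ(n^(log_4 30)).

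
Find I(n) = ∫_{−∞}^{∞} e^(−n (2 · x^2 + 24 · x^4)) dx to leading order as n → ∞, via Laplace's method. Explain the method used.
I(n) ~ sqrt(π/(2n))

φ(x) = 2 · x^2 + 24 · x^4 has its unique global minimum at x* = 0 (since φ'(x) = 4x + 96x^3 = 0 only at x = 0 for real x with both coefficients positive, and φ → ∞ as |x| → ∞). At x* = 0, φ(0) = 0 and φ''(0) = 4. Laplace's method then gives
  I(n) ~ sqrt(2π / (n · φ''(0))) · e^(−n φ(0)) = sqrt(2π / (4n)) = sqrt(π/(2n)).
The 24 · x^4 term contributes only at subleading order (an O(1/n) relative correction).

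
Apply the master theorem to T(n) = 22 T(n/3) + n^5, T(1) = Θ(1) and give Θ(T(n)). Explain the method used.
T(n) = Θ(n^5)

log_3 22 ≈ 2.814. f(n) = n^5 dominates n^(log_3 22) since 5 > 2.814, and the regularity condition a·f(n/b) = 22·(n/3)^5 = (22/243)·n^5 ≤ c·f(n) holds with c = 22/243 ≈ 0.0905 < 1. So this is Case 3: T(n) = Θ(f(n)) = Θ(n^5).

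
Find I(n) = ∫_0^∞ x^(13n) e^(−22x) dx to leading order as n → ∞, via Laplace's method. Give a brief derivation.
I(n) ~ (sqrt(2π·13n) / 22) · (13n/(22e))^(13n)

Write the integrand as exp(13n ln x − 22x) and set f(x) = 13n ln x − 22x. Then f'(x) = 13n/x − 22 = 0 at x* = 13n/22, and f''(x*) = −13n/x*^2 = −22^2/(13n). Laplace's method (interior maximum) gives
  I(n) ~ e^(f(x*)) · sqrt(2π / |f''(x*)|)
        = exp(13n ln(13n/22) − 13n) · sqrt(2π · 13n / 22^2)
        = (13n/22)^(13n) e^(−13n) · sqrt(2π·13n) / 22
        = (sqrt(2π·13n) / 22) · (13n/(22e))^(13n).
This matches Γ(13n+1)/22^(13n+1) with Stirling applied to Γ.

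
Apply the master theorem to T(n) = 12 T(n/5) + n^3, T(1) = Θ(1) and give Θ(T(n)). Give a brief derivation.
T(n) = Θ(n^3)

log_5 12 ≈ 1.544. f(n) = n^3 dominates n^(log_5 12) since 3 > 1.544, and the regularity condition a·f(n/b) = 12·(n/5)^3 = (12/125)·n^3 ≤ c·f(n) holds with c = 12/125 ≈ 0.096 < 1. So this is Case 3: T(n) = Θ(f(n)) = Θ(n^3).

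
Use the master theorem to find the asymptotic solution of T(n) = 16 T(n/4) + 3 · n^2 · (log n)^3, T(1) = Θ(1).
T(n) = Θ(n^2 · (log n)^4)

Here log_4 16 = 2 and f(n) = 3 · n^2 · (log n)^3 = Θ(n^(log_4 16) · (log n)^3). This is the extended Case 2 of the master theorem (f matches the critical exponent up to log factors), giving T(n) = Θ(n^(log_4 16) · (log n)^(3+1)) = Θ(n^2 · (log n)^4).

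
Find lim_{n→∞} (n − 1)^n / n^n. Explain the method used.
lim = e^(−1)

Rewrite as (1 − 1/n)^(n). By the standard limit (1 + x/n)^n → e^x, we have (1 − 1/n)^n → e^(−1), and raising to the 1st power gives e^(−1).
More precisely, ln[(1 − 1/n)^(n)] = n · ln(1 − 1/n) = n · (-1/n + O(1/n^2)) = -1 + O(1/n) → -1.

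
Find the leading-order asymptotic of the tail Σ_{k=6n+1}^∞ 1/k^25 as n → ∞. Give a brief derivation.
Σ_{k>6n} 1/k^25 ~ 1/(24 · (6n)^24)

Compare to the integral: ∫_{6n}^∞ x^(−25) dx = [−x^(−24)/24]_{6n}^∞ = 1/((25−1)·(6n)^24). Euler-Maclaurin then gives
  Σ_{k>6n} 1/k^25 = ∫_{6n}^∞ dx/x^25 − 1/(2·(6n)^25) + O(1/(6n)^26).
(Equivalently this is ζ(25) − Σ_{k≤6n} 1/k^25.)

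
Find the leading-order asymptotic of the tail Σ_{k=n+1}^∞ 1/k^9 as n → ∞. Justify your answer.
Σ_{k>n} 1/k^9 ~ 1/(8 · n^8)

Compare to the integral: ∫_{n}^∞ x^(−9) dx = [−x^(−8)/8]_{n}^∞ = 1/((9−1)·n^8). Euler-Maclaurin then gives
  Σ_{k>n} 1/k^9 = ∫_{n}^∞ dx/x^9 − 1/(2·n^9) + O(1/n^10).
(Equivalently this is ζ(9) − Σ_{k≤n} 1/k^9.)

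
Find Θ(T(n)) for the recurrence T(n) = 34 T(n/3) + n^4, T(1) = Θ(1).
T(n) = Θ(n^4)

log_3 34 ≈ 3.210. f(n) = n^4 dominates n^(log_3 34) since 4 > 3.210, and the regularity condition a·f(n/b) = 34·(n/3)^4 = (34/81)·n^4 ≤ c·f(n) holds with c = 34/81 ≈ 0.42 < 1. So this is Case 3: T(n) = Θ(f(n)) = Θ(n^4).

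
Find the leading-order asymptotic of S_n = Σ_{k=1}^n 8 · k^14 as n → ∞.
S_n ~ 8 · n^15 / 15

By integral comparison (Euler-Maclaurin), Σ_{k=1}^n 8 · k^14 = 8 · ∫_0^n x^14 dx + O(n^14) = 8 · n^15/15 + O(n^14). (Equivalently, Faulhaber's formula gives the same leading term.)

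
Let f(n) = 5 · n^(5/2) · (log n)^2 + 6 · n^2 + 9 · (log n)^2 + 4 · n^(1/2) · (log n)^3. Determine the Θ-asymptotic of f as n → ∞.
f(n) ∈ Θ(n^(5/2) · (log n)^2)

Compare the terms by growth order. For large n, n^a · (log n)^b dominates n^a' · (log n)^b' iff a > a', or (a = a' and b > b'). Ranking the 4 terms shows the dominant one is 5 · n^(5/2) · (log n)^2. Hence f(n) ∈ Θ(n^(5/2) · (log n)^2).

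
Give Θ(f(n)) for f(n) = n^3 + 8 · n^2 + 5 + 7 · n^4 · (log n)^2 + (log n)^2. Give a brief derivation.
f(n) ∈ Θ(n^4 · (log n)^2)

Compare the terms by growth order. For large n, n^a · (log n)^b dominates n^a' · (log n)^b' iff a > a', or (a = a' and b > b'). Ranking the 5 terms shows the dominant one is 7 · n^4 · (log n)^2. Hence f(n) ∈ Θ(n^4 · (log n)^2).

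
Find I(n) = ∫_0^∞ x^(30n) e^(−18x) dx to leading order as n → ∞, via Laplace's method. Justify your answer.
I(n) ~ (sqrt(2π·30n) / 18) · (30n/(18e))^(30n)

Write the integrand as exp(30n ln x − 18x) and set f(x) = 30n ln x − 18x. Then f'(x) = 30n/x − 18 = 0 at x* = 30n/18, and f''(x*) = −30n/x*^2 = −18^2/(30n). Laplace's method (interior maximum) gives
  I(n) ~ e^(f(x*)) · sqrt(2π / |f''(x*)|)
        = exp(30n ln(30n/18) − 30n) · sqrt(2π · 30n / 18^2)
        = (30n/18)^(30n) e^(−30n) · sqrt(2π·30n) / 18
        = (sqrt(2π·30n) / 18) · (30n/(18e))^(30n).
This matches Γ(30n+1)/18^(30n+1) with Stirling applied to Γ.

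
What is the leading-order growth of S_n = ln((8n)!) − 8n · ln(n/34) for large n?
S_n ~ 8n · (ln 272 − 1) + O(ln n)

Stirling: ln((8n)!) = 8n ln(8n) − 8n + O(ln n).
  S_n = 8n ln(8n) − 8n − 8n ln(n/34) + O(ln n)
      = 8n ln(8n) − 8n ln n + 8n ln 34 − 8n + O(ln n)
      = 8n ln 8 + 8n ln 34 − 8n + O(ln n)
      = 8n (ln 272 − 1) + O(ln n).
Numerically ln(272) − 1 ≈ 4.6058.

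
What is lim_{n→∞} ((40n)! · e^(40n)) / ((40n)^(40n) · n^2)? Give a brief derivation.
lim = 0

Stirling: (40n)! ~ sqrt(2π·40n) · (40n/e)^(40n). Hence
  (40n)! · e^(40n) / (40n)^(40n) ~ sqrt(2π·40n).
Dividing by n^2: sqrt(2π·40n) / n^2 = sqrt(2π·40) · n^((1−4)/2), so the expression behaves like sqrt(2π·40) · n^((1−4)/2) → 0.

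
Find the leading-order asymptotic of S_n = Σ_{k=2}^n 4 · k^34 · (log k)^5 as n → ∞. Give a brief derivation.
S_n ~ 4 · n^35 · (log n)^5 / 35

By integral comparison, S_n = ∫_1^n 4 · x^34 · (log x)^5 dx + O(n^34 · (log n)^5). For the integral, the leading term of ∫_1^n x^34 (log x)^5 dx is n^35/35 · (log n)^5 (by repeated integration by parts; each step lowers the log-exponent and produces a relatively O(1/log n) correction). Hence S_n ~ 4 · n^35 · (log n)^5 / 35.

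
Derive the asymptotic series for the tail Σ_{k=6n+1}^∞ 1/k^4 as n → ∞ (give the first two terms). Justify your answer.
Σ_{k>6n} 1/k^4 = 1/(3 · (6n)^3) − 1/(2 · (6n)^4) + O(1/(6n)^5)

Compare to the integral: ∫_{6n}^∞ x^(−4) dx = [−x^(−3)/3]_{6n}^∞ = 1/((4−1)·(6n)^3). The Euler-Maclaurin correction adds −f(6n)/2 = −1/(2·(6n)^4). Euler-Maclaurin then gives
  Σ_{k>6n} 1/k^4 = ∫_{6n}^∞ dx/x^4 − 1/(2·(6n)^4) + O(1/(6n)^5).
(Equivalently this is ζ(4) − Σ_{k≤6n} 1/k^4.)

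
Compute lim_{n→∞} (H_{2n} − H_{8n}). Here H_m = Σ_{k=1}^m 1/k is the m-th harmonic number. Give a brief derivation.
lim = ln(2/8) = −ln 4

Euler-Maclaurin gives H_m = ln m + γ + 1/(2m) + O(1/m^2). The γ and O(1/m) terms cancel in the difference:
  H_{2n} − H_{8n} = ln(2n) − ln(8n) + O(1/n) = ln(2/8) + O(1/n).
Hence the limit is ln(2/8) = −ln 4.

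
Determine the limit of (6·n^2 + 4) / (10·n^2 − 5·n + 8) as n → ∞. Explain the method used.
lim = 6/10 = 3/5

For large n the leading n^2 terms dominate both numerator and denominator. Dividing top and bottom by n^2, every other term tends to 0, leaving 6/10 = 3/5.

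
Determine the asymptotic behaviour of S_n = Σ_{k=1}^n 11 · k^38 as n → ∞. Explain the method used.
S_n ~ 11 · n^39 / 39

By integral comparison (Euler-Maclaurin), Σ_{k=1}^n 11 · k^38 = 11 · ∫_0^n x^38 dx + O(n^38) = 11 · n^39/39 + O(n^38). (Equivalently, Faulhaber's formula gives the same leading term.)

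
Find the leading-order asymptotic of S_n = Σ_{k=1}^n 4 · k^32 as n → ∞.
S_n ~ 4 · n^33 / 33

By integral comparison (Euler-Maclaurin), Σ_{k=1}^n 4 · k^32 = 4 · ∫_0^n x^32 dx + O(n^32) = 4 · n^33/33 + O(n^32). (Equivalently, Faulhaber's formula gives the same leading term.)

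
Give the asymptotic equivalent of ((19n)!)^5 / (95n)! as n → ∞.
((19n)!)^5/(95n)! ~ ((2π·19n)^(4/2) / sqrt(5)) · 5^(−5·19n)  →  0

Write N = 19n. Stirling: N! ~ sqrt(2π N)(N/e)^N and (5N)! ~ sqrt(2π·5N)·(5N/e)^(5N).
  (N!)^5/(5N)! ~ (2π N)^(5/2) (N/e)^(5N) / [sqrt(2π·5N) (5N/e)^(5N)]
     = (2π N)^(5/2) / sqrt(2π·5N) · (N/(5N))^(5N)
     = (2π N)^((5−1)/2) / sqrt(5) · 5^(−5N).
Since 5^5 > 1, the factor 5^(−5N) decays exponentially, so the ratio → 0. Substituting N = 19n gives the stated form.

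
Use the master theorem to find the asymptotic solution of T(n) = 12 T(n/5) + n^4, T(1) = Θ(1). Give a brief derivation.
T(n) = Θ(n^4)

log_5 12 ≈ 1.544. f(n) = n^4 dominates n^(log_5 12) since 4 > 1.544, and the regularity condition a·f(n/b) = 12·(n/5)^4 = (12/625)·n^4 ≤ c·f(n) holds with c = 12/625 ≈ 0.0192 < 1. So this is Case 3: T(n) = Θ(f(n)) = Θ(n^4).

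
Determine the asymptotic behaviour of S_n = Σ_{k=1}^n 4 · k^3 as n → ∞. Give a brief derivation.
S_n ~ n^4

By integral comparison (Euler-Maclaurin), Σ_{k=1}^n 4 · k^3 = 4 · ∫_0^n x^3 dx + O(n^3) = 4 · n^4/4 = n^4 + O(n^3). (Equivalently, Faulhaber's formula gives the same leading term.)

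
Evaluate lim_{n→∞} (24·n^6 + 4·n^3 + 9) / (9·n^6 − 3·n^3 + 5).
lim = 24/9 = 8/3

For large n the leading n^6 terms dominate both numerator and denominator. Dividing top and bottom by n^6, every other term tends to 0, leaving 24/9 = 8/3.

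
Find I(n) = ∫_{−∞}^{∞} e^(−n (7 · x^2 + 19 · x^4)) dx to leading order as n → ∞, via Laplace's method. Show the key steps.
I(n) ~ sqrt(π/(7n))

φ(x) = 7 · x^2 + 19 · x^4 has its unique global minimum at x* = 0 (since φ'(x) = 14x + 76x^3 = 0 only at x = 0 for real x with both coefficients positive, and φ → ∞ as |x| → ∞). At x* = 0, φ(0) = 0 and φ''(0) = 14. Laplace's method then gives
  I(n) ~ sqrt(2π / (n · φ''(0))) · e^(−n φ(0)) = sqrt(2π / (14n)) = sqrt(π/(7n)).
The 19 · x^4 term contributes only at subleading order (an O(1/n) relative correction).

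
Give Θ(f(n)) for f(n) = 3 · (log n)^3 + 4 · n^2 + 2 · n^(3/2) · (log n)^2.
f(n) ∈ Θ(n^2)

Compare the terms by growth order. For large n, n^a · (log n)^b dominates n^a' · (log n)^b' iff a > a', or (a = a' and b > b'). Ranking the 3 terms shows the dominant one is 4 · n^2. Hence f(n) ∈ Θ(n^2).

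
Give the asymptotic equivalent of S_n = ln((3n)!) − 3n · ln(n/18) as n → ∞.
S_n ~ 3n · (ln 54 − 1) + O(ln n)

Stirling: ln((3n)!) = 3n ln(3n) − 3n + O(ln n).
  S_n = 3n ln(3n) − 3n − 3n ln(n/18) + O(ln n)
      = 3n ln(3n) − 3n ln n + 3n ln 18 − 3n + O(ln n)
      = 3n ln 3 + 3n ln 18 − 3n + O(ln n)
      = 3n (ln 54 − 1) + O(ln n).
Numerically ln(54) − 1 ≈ 2.9890.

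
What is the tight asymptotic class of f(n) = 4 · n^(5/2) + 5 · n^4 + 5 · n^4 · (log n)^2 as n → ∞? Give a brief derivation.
f(n) ∈ Θ(n^4 · (log n)^2)

Compare the terms by growth order. For large n, n^a · (log n)^b dominates n^a' · (log n)^b' iff a > a', or (a = a' and b > b'). Ranking the 3 terms shows the dominant one is 5 · n^4 · (log n)^2. Hence f(n) ∈ Θ(n^4 · (log n)^2).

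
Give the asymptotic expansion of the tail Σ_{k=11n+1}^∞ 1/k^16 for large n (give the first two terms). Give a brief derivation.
Σ_{k>11n} 1/k^16 = 1/(15 · (11n)^15) − 1/(2 · (11n)^16) + O(1/(11n)^17)

Compare to the integral: ∫_{11n}^∞ x^(−16) dx = [−x^(−15)/15]_{11n}^∞ = 1/((16−1)·(11n)^15). The Euler-Maclaurin correction adds −f(11n)/2 = −1/(2·(11n)^16). Euler-Maclaurin then gives
  Σ_{k>11n} 1/k^16 = ∫_{11n}^∞ dx/x^16 − 1/(2·(11n)^16) + O(1/(11n)^17).
(Equivalently this is ζ(16) − Σ_{k≤11n} 1/k^16.)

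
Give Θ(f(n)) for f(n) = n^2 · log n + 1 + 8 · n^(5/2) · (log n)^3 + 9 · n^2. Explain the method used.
f(n) ∈ Θ(n^(5/2) · (log n)^3)

Compare the terms by growth order. For large n, n^a · (log n)^b dominates n^a' · (log n)^b' iff a > a', or (a = a' and b > b'). Ranking the 4 terms shows the dominant one is 8 · n^(5/2) · (log n)^3. Hence f(n) ∈ Θ(n^(5/2) · (log n)^3).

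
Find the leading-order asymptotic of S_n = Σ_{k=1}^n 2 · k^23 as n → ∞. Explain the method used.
S_n ~ n^24 / 12

By integral comparison (Euler-Maclaurin), Σ_{k=1}^n 2 · k^23 = 2 · ∫_0^n x^23 dx + O(n^23) = 2 · n^24/24 = n^24 / 12 + O(n^23). (Equivalently, Faulhaber's formula gives the same leading term.)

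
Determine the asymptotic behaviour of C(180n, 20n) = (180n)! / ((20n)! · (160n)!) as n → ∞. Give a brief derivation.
C(180n, 20n) ~ (387420489/16777216)^(20n) · sqrt(9/(16π·20n))

Write N = 20n. Apply Stirling to each factorial:
  (9N)! ~ sqrt(2π·9N) · (9N/e)^(9N),
  N! ~ sqrt(2π N) · (N/e)^N,
  (8N)! ~ sqrt(2π·8N) · (8N/e)^(8N).
The exponential factors combine to (9N)^(9N) / (N^N · (8N)^(8N)) = 9^(9N)/8^(8N) = (9^9/8^8)^N = (387420489/16777216)^N.
The square-root prefactors combine to sqrt(2π·9N) / (sqrt(2π N)·sqrt(2π·8N)) = sqrt(9 / (2π·8·N)) = sqrt(9/(16π·20n)).
Substituting N = 20n: C(180n, 20n) ~ (387420489/16777216)^(20n) · sqrt(9/(16π·20n)).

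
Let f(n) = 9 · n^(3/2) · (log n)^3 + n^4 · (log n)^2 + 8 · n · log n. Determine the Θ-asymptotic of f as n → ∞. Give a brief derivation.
f(n) ∈ Θ(n^4 · (log n)^2)

Compare the terms by growth order. For large n, n^a · (log n)^b dominates n^a' · (log n)^b' iff a > a', or (a = a' and b > b'). Ranking the 3 terms shows the dominant one is n^4 · (log n)^2. Hence f(n) ∈ Θ(n^4 · (log n)^2).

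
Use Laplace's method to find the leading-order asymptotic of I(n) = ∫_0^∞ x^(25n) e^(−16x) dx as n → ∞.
I(n) ~ (sqrt(2π·25n) / 16) · (25n/(16e))^(25n)

Write the integrand as exp(25n ln x − 16x) and set f(x) = 25n ln x − 16x. Then f'(x) = 25n/x − 16 = 0 at x* = 25n/16, and f''(x*) = −25n/x*^2 = −16^2/(25n). Laplace's method (interior maximum) gives
  I(n) ~ e^(f(x*)) · sqrt(2π / |f''(x*)|)
        = exp(25n ln(25n/16) − 25n) · sqrt(2π · 25n / 16^2)
        = (25n/16)^(25n) e^(−25n) · sqrt(2π·25n) / 16
        = (sqrt(2π·25n) / 16) · (25n/(16e))^(25n).
This matches Γ(25n+1)/16^(25n+1) with Stirling applied to Γ.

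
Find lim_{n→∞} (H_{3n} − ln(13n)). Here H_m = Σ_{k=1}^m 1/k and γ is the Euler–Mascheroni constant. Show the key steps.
lim = ln(3/13) + γ

By Euler-Maclaurin, H_m = ln m + γ + O(1/m). So
  H_{3n} − ln(13n) = ln(3n) + γ − ln(13n) + O(1/n)
                       = ln(3/13) + γ + O(1/n).
Hence the limit is ln(3/13) + γ.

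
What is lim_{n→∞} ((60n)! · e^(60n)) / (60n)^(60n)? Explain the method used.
lim = ∞

Stirling: (60n)! ~ sqrt(2π·60n) · (60n/e)^(60n). Hence
  (60n)! · e^(60n) / (60n)^(60n) ~ sqrt(2π·60n) = sqrt(2π·60) · sqrt(n) → ∞.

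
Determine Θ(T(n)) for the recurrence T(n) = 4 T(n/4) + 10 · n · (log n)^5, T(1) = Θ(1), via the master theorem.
T(n) = Θ(n · (log n)^6)

Here log_4 4 = 1 and f(n) = 10 · n · (log n)^5 = Θ(n^(log_4 4) · (log n)^5). This is the extended Case 2 of the master theorem (f matches the critical exponent up to log factors), giving T(n) = Θ(n^(log_4 4) · (log n)^(5+1)) = Θ(n · (log n)^6).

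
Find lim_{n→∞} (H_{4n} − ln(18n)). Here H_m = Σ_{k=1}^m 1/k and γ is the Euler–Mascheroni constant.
lim = ln(2/9) + γ

By Euler-Maclaurin, H_m = ln m + γ + O(1/m). So
  H_{4n} − ln(18n) = ln(4n) + γ − ln(18n) + O(1/n)
                       = ln(4/18) + γ + O(1/n).
Hence the limit is ln(4/18) + γ (= ln(2/9)).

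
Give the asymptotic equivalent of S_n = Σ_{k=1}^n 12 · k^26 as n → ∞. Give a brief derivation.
S_n ~ 4 · n^27 / 9

By integral comparison (Euler-Maclaurin), Σ_{k=1}^n 12 · k^26 = 12 · ∫_0^n x^26 dx + O(n^26) = 12 · n^27/27 = 4 · n^27 / 9 + O(n^26). (Equivalently, Faulhaber's formula gives the same leading term.)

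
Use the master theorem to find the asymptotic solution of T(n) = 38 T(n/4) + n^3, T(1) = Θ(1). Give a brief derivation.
T(n) = Θ(n^3)

log_4 38 ≈ 2.624. f(n) = n^3 dominates n^(log_4 38) since 3 > 2.624, and the regularity condition a·f(n/b) = 38·(n/4)^3 = (38/64)·n^3 ≤ c·f(n) holds with c = 38/64 ≈ 0.594 < 1. So this is Case 3: T(n) = Θ(f(n)) = Θ(n^3).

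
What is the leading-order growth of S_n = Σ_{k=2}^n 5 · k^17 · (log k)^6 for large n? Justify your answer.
S_n ~ 5 · n^18 · (log n)^6 / 18

By integral comparison, S_n = ∫_1^n 5 · x^17 · (log x)^6 dx + O(n^17 · (log n)^6). For the integral, the leading term of ∫_1^n x^17 (log x)^6 dx is n^18/18 · (log n)^6 (by repeated integration by parts; each step lowers the log-exponent and produces a relatively O(1/log n) correction). Hence S_n ~ 5 · n^18 · (log n)^6 / 18.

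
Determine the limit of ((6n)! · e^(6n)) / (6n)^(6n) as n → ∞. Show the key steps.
lim = ∞

Stirling: (6n)! ~ sqrt(2π·6n) · (6n/e)^(6n). Hence
  (6n)! · e^(6n) / (6n)^(6n) ~ sqrt(2π·6n) = sqrt(2π·6) · sqrt(n) → ∞.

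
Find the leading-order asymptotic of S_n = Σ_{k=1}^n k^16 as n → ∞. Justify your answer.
S_n ~ n^17 / 17

By integral comparison (Euler-Maclaurin), Σ_{k=1}^n k^16 = ∫_0^n x^16 dx + O(n^16) = n^17/17 + O(n^16). (Equivalently, Faulhaber's formula gives the same leading term.)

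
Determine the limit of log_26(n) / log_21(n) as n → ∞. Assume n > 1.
lim = ln(21) / ln(26) = log_26(21)

Change of base: log_26(n) = ln n / ln 26 and log_21(n) = ln n / ln 21. The ratio is (ln n / ln 26) · (ln 21 / ln n) = ln 21 / ln 26, a constant independent of n. So the limit is ln 21 / ln 26 = log_26(21).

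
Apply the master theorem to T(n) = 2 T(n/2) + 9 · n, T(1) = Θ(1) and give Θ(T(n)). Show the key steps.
T(n) = Θ(n log n)

log_2 2 = 1, and f(n) = 9 · n = Θ(n^(log_2 2)). This is Case 2 of the master theorem: T(n) = Θ(f(n) · log n) = Θ(n log n).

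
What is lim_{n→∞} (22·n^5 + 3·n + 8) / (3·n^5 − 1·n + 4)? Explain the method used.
lim = 22/3

For large n the leading n^5 terms dominate both numerator and denominator. Dividing top and bottom by n^5, every other term tends to 0, leaving 22/3.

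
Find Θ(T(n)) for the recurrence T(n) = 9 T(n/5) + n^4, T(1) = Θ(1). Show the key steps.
T(n) = Θ(n^4)

log_5 9 ≈ 1.365. f(n) = n^4 dominates n^(log_5 9) since 4 > 1.365, and the regularity condition a·f(n/b) = 9·(n/5)^4 = (9/625)·n^4 ≤ c·f(n) holds with c = 9/625 ≈ 0.0144 < 1. So this is Case 3: T(n) = Θ(f(n)) = Θ(n^4).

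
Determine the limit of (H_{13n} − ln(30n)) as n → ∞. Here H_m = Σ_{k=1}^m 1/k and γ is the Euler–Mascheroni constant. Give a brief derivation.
lim = ln(13/30) + γ

By Euler-Maclaurin, H_m = ln m + γ + O(1/m). So
  H_{13n} − ln(30n) = ln(13n) + γ − ln(30n) + O(1/n)
                       = ln(13/30) + γ + O(1/n).
Hence the limit is ln(13/30) + γ.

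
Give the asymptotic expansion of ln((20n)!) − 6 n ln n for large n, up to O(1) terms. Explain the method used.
ln((20n)!) − 6 n ln n = 14 n ln n + 20(ln 20 − 1) n + (1/2) ln(2π·20n) + O(1/n)

Stirling: ln((20n)!) = 20n ln(20n) − 20n + (1/2) ln(2π·20n) + O(1/n).
Expand 20n ln(20n) = 20n (ln n + ln 20) = 20n ln n + 20n ln 20.
Subtract 6n ln n: leading term is (20 − 6) n ln n = 14 n ln n. The next term is 20n ln 20 − 20n = 20(ln 20 − 1) n. Then the (1/2) ln(2π·20n) correction.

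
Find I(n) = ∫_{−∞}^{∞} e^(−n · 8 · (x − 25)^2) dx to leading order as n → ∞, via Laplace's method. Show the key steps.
I(n) = sqrt(π/(8n))

Here φ(x) = 8 · (x − 25)^2 has its unique minimum at x* = 25 with φ(x*) = 0 and φ''(x*) = 16. Laplace's method gives
  I(n) ~ e^(−n φ(x*)) · sqrt(2π / (n · φ''(x*))) = sqrt(2π / (16n)) = sqrt(π/(8n)).
This is exact: substituting u = (x − 25)·sqrt(8n) gives I(n) = (1/sqrt(8n)) ∫_{−∞}^{∞} e^(−u^2) du = sqrt(π/(8n)).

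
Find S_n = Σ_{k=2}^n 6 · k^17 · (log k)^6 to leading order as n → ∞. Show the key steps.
S_n ~ n^18 · (log n)^6 / 3

By integral comparison, S_n = ∫_1^n 6 · x^17 · (log x)^6 dx + O(n^17 · (log n)^6). For the integral, the leading term of ∫_1^n x^17 (log x)^6 dx is n^18/18 · (log n)^6 (by repeated integration by parts; each step lowers the log-exponent and produces a relatively O(1/log n) correction). Hence S_n ~ n^18 · (log n)^6 / 3.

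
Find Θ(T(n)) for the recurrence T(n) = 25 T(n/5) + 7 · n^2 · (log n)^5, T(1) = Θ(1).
T(n) = Θ(n^2 · (log n)^6)

Here log_5 25 = 2 and f(n) = 7 · n^2 · (log n)^5 = Θ(n^(log_5 25) · (log n)^5). This is the extended Case 2 of the master theorem (f matches the critical exponent up to log factors), giving T(n) = Θ(n^(log_5 25) · (log n)^(5+1)) = Θ(n^2 · (log n)^6).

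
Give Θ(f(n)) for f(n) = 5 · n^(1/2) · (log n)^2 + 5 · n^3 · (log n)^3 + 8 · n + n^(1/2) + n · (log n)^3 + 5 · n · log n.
f(n) ∈ Θ(n^3 · (log n)^3)

Compare the terms by growth order. For large n, n^a · (log n)^b dominates n^a' · (log n)^b' iff a > a', or (a = a' and b > b'). Ranking the 6 terms shows the dominant one is 5 · n^3 · (log n)^3. Hence f(n) ∈ Θ(n^3 · (log n)^3).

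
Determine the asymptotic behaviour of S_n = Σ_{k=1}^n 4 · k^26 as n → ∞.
S_n ~ 4 · n^27 / 27

By integral comparison (Euler-Maclaurin), Σ_{k=1}^n 4 · k^26 = 4 · ∫_0^n x^26 dx + O(n^26) = 4 · n^27/27 + O(n^26). (Equivalently, Faulhaber's formula gives the same leading term.)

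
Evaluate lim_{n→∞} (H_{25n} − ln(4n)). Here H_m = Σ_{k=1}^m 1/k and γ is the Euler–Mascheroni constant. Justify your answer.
lim = ln(25/4) + γ

By Euler-Maclaurin, H_m = ln m + γ + O(1/m). So
  H_{25n} − ln(4n) = ln(25n) + γ − ln(4n) + O(1/n)
                       = ln(25/4) + γ + O(1/n).
Hence the limit is ln(25/4) + γ.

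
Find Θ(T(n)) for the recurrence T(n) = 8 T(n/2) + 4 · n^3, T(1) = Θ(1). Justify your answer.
T(n) = Θ(n^3 log n)

log_2 8 = 3, and f(n) = 4 · n^3 = Θ(n^(log_2 8)). This is Case 2 of the master theorem: T(n) = Θ(f(n) · log n) = Θ(n^3 log n).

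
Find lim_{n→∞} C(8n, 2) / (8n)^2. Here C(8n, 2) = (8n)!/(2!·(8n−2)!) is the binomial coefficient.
lim = 1/2! = 1/2

With N = 8n → ∞: C(N, 2) / N^2 = [N(N−1)…(N−1)] / (2! · N^2) = (1/2!) · 1 · (1 − 1/(8n)). Each factor → 1 as N → ∞, so the limit is 1/2! = 1/2.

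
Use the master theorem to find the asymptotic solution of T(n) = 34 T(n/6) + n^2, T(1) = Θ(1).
T(n) = Θ(n^2)

log_6 34 ≈ 1.968. f(n) = n^2 dominates n^(log_6 34) since 2 > 1.968, and the regularity condition a·f(n/b) = 34·(n/6)^2 = (34/36)·n^2 ≤ c·f(n) holds with c = 34/36 ≈ 0.944 < 1. So this is Case 3: T(n) = Θ(f(n)) = Θ(n^2).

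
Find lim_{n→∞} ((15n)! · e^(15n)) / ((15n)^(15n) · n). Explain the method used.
lim = 0

Stirling: (15n)! ~ sqrt(2π·15n) · (15n/e)^(15n). Hence
  (15n)! · e^(15n) / (15n)^(15n) ~ sqrt(2π·15n).
Dividing by n: sqrt(2π·15n) / n = sqrt(2π·15) · n^((1−2)/2), so the expression behaves like sqrt(2π·15) · n^((1−2)/2) → 0.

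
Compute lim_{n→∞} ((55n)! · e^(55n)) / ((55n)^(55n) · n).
lim = 0

Stirling: (55n)! ~ sqrt(2π·55n) · (55n/e)^(55n). Hence
  (55n)! · e^(55n) / (55n)^(55n) ~ sqrt(2π·55n).
Dividing by n: sqrt(2π·55n) / n = sqrt(2π·55) · n^((1−2)/2), so the expression behaves like sqrt(2π·55) · n^((1−2)/2) → 0.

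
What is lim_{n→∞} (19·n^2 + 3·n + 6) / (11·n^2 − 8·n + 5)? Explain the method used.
lim = 19/11

For large n the leading n^2 terms dominate both numerator and denominator. Dividing top and bottom by n^2, every other term tends to 0, leaving 19/11.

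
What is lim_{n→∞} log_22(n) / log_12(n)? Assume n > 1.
lim = ln(12) / ln(22) = log_22(12)

Change of base: log_22(n) = ln n / ln 22 and log_12(n) = ln n / ln 12. The ratio is (ln n / ln 22) · (ln 12 / ln n) = ln 12 / ln 22, a constant independent of n. So the limit is ln 12 / ln 22 = log_22(12).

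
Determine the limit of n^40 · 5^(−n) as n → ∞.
lim = 0

Exponentials with base > 1 dominate every fixed polynomial: for any fixed c, n^c / 5^n → 0 as n → ∞ (e.g. by the ratio test, or by writing 5^n = e^(n ln 5) and noting e^(n ln 5) / n^c → ∞). Hence n^40 · 5^(−n) = n^40 / 5^n → 0.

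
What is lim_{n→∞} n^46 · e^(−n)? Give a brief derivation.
lim = 0

Exponentials with base > 1 dominate every fixed polynomial: for any fixed c, n^c / e^n → 0 as n → ∞ (e.g. by the ratio test, or since e^n grows faster than any power of n). Hence n^46 · e^(−n) = n^46 / e^n → 0.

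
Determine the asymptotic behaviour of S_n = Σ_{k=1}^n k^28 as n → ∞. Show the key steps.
S_n ~ n^29 / 29

By integral comparison (Euler-Maclaurin), Σ_{k=1}^n k^28 = ∫_0^n x^28 dx + O(n^28) = n^29/29 + O(n^28). (Equivalently, Faulhaber's formula gives the same leading term.)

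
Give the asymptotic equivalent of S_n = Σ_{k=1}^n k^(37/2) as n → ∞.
S_n ~ (2/39) · n^(39/2)

Integral comparison: Σ_{k=1}^n k^(37/2) = ∫_0^n x^(37/2) dx + O(n^(37/2)). The integral is n^(1 + 37/2) / (1 + 37/2) = n^((37+2)/2) / ((37+2)/2) = (2/39) · n^(39/2).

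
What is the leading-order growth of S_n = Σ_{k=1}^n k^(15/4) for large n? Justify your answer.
S_n ~ (4/19) · n^(19/4)

Integral comparison: Σ_{k=1}^n k^(15/4) = ∫_0^n x^(15/4) dx + O(n^(15/4)). The integral is n^(1 + 15/4) / (1 + 15/4) = n^((15+4)/4) / ((15+4)/4) = (4/19) · n^(19/4).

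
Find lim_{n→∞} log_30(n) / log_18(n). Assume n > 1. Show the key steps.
lim = ln(18) / ln(30) = log_30(18)

Change of base: log_30(n) = ln n / ln 30 and log_18(n) = ln n / ln 18. The ratio is (ln n / ln 30) · (ln 18 / ln n) = ln 18 / ln 30, a constant independent of n. So the limit is ln 18 / ln 30 = log_30(18).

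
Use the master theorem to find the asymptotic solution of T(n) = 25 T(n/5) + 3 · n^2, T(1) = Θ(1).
T(n) = Θ(n^2 log n)

log_5 25 = 2, and f(n) = 3 · n^2 = Θ(n^(log_5 25)). This is Case 2 of the master theorem: T(n) = Θ(f(n) · log n) = Θ(n^2 log n).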